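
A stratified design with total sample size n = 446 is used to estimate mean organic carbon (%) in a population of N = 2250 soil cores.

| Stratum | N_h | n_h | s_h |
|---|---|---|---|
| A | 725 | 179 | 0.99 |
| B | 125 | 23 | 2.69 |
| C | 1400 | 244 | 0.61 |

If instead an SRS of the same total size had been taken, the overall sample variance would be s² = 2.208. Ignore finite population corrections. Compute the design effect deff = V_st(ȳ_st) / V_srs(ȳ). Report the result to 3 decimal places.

deff ≈ 0.430

V̂(ȳ_st) = Σ W_h² s_h²/n_h, with W_h = N_h/N and N = 2250:
  stratum A: (725/2250)²·0.99²/179 = 0.000568497
  stratum B: (125/2250)²·2.69²/23 = 0.000971028
  stratum C: (1400/2250)²·0.61²/244 = 0.00059042
V_st = 0.00212994
V_srs = s²/n = 2.208/446 = 0.00495067
deff = V_st / V_srs = 0.00212994/0.00495067 = 0.4302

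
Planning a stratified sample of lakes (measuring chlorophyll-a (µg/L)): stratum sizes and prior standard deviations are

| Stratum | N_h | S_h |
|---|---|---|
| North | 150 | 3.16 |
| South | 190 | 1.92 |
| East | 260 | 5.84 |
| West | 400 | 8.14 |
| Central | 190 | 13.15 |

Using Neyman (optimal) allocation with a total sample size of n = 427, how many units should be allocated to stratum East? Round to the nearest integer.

Neyman allocation: n_h = n · N_h S_h / Σ N_i S_i, with n = 427.
  stratum North: N_h·S_h = 150·3.16 = 474.00
  stratum South: N_h·S_h = 190·1.92 = 364.80
  stratum East: N_h·S_h = 260·5.84 = 1518.40
  stratum West: N_h·S_h = 400·8.14 = 3256.00
  stratum Central: N_h·S_h = 190·13.15 = 2498.50
Σ N_h S_h = 8111.70
n for stratum East = 427·1518.40/8111.70 = 79.929 → 80

80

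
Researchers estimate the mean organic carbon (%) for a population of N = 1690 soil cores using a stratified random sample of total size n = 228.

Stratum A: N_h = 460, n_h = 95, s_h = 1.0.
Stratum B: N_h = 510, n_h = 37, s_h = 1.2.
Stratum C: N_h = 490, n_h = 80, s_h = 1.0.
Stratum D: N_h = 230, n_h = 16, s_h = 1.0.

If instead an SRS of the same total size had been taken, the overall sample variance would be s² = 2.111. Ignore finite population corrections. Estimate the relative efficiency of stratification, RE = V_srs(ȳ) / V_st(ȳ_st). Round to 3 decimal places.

V̂(ȳ_st) = Σ W_h² s_h²/n_h, with W_h = N_h/N and N = 1690:
  stratum A: (460/1690)²·1.0²/95 = 0.000779864
  stratum B: (510/1690)²·1.2²/37 = 0.00354428
  stratum C: (490/1690)²·1.0²/80 = 0.00105082
  stratum D: (230/1690)²·1.0²/16 = 0.00115761
V_st = 0.00653257
V_srs = s²/n = 2.111/228 = 0.00925877
Relative efficiency = V_srs / V_st = 0.00925877/0.00653257 = 1.4173

RE ≈ 1.417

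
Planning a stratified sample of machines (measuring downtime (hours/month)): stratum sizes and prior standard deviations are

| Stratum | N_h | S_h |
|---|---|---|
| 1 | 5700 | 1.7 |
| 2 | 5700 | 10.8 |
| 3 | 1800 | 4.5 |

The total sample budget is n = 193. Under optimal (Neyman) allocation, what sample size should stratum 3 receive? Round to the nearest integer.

20

Neyman allocation: n_h = n · N_h S_h / Σ N_i S_i, with n = 193.
  stratum 1: N_h·S_h = 5700·1.7 = 9690.00
  stratum 2: N_h·S_h = 5700·10.8 = 61560.00
  stratum 3: N_h·S_h = 1800·4.5 = 8100.00
Σ N_h S_h = 79350.00
n for stratum 3 = 193·8100.00/79350.00 = 19.701 → 20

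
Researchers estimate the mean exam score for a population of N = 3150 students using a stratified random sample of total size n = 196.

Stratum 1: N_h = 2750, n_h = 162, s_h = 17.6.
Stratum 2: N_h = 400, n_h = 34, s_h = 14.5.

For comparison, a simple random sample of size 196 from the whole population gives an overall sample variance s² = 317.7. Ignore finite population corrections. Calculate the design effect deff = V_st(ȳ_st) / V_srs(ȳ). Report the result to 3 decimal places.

deff ≈ 0.961

V̂(ȳ_st) = Σ W_h² s_h²/n_h, with W_h = N_h/N and N = 3150:
  stratum 1: (2750/3150)²·17.6²/162 = 1.45732
  stratum 2: (400/3150)²·14.5²/34 = 0.099714
V_st = 1.55703
V_srs = s²/n = 317.7/196 = 1.62092
deff = V_st / V_srs = 1.55703/1.62092 = 0.9606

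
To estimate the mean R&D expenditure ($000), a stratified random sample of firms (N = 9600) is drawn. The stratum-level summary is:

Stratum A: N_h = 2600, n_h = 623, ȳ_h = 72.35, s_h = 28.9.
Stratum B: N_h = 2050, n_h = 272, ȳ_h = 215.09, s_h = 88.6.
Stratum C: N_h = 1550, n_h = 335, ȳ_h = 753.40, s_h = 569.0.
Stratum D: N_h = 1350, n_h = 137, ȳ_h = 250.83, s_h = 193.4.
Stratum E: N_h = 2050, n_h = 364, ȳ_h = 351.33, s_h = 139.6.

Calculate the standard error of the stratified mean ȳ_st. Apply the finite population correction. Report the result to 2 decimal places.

V̂(ȳ_st) = Σ W_h² (1 − n_h/N_h) s_h²/n_h, with W_h = N_h/N and N = 9600:
  stratum A: (2600/9600)²·(1 − 623/2600)·28.9²/623 = 0.0747731
  stratum B: (2050/9600)²·(1 − 272/2050)·88.6²/272 = 1.14141
  stratum C: (1550/9600)²·(1 − 335/1550)·569.0²/335 = 19.749
  stratum D: (1350/9600)²·(1 − 137/1350)·193.4²/137 = 4.85115
  stratum E: (2050/9600)²·(1 − 364/2050)·139.6²/364 = 2.00788
V̂(ȳ_st) = 27.8242
SE(ȳ_st) = √27.8242 = 5.27487

SE(ȳ_st) ≈ 5.27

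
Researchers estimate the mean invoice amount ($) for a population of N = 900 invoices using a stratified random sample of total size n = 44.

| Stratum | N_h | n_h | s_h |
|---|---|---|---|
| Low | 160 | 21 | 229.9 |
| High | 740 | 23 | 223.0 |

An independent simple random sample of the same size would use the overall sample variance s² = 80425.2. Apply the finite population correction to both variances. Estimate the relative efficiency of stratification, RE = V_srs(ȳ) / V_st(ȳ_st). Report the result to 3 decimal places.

RE ≈ 1.170

V̂(ȳ_st) = Σ W_h² (1 − n_h/N_h) s_h²/n_h, with W_h = N_h/N and N = 900:
  stratum Low: (160/900)²·(1 − 21/160)·229.9²/21 = 69.1048
  stratum High: (740/900)²·(1 − 23/740)·223.0²/23 = 1416.28
V_st = 1485.38
V_srs = (1 − 44/900)·80425.2/44 = 1738.48
Relative efficiency = V_srs / V_st = 1738.48/1485.38 = 1.1704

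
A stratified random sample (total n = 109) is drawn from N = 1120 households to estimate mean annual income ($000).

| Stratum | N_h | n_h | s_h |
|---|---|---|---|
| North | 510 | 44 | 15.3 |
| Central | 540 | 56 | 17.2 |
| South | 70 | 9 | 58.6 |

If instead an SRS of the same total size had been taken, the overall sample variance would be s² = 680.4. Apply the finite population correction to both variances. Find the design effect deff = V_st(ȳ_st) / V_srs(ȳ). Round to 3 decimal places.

deff ≈ 0.605

V̂(ȳ_st) = Σ W_h² (1 − n_h/N_h) s_h²/n_h, with W_h = N_h/N and N = 1120:
  stratum North: (510/1120)²·(1 − 44/510)·15.3²/44 = 1.00798
  stratum Central: (540/1120)²·(1 − 56/540)·17.2²/56 = 1.10071
  stratum South: (70/1120)²·(1 − 9/70)·58.6²/9 = 1.29881
V_st = 3.40749
V_srs = (1 − 109/1120)·680.4/109 = 5.6347
deff = V_st / V_srs = 3.40749/5.6347 = 0.6047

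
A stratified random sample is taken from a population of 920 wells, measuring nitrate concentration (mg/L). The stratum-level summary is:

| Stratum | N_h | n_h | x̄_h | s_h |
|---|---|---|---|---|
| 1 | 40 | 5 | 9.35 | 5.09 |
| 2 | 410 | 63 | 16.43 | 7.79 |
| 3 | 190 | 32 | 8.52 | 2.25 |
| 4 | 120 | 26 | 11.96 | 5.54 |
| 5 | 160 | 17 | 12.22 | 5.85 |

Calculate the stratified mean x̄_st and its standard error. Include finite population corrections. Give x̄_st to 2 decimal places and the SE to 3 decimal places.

x̄_st ≈ 13.17, SE ≈ 0.496

x̄_st = Σ W_h x̄_h = (40·9.35 + 410·16.43 + 190·8.52 + 120·11.96 + 160·12.22)/920 = 13.17337
V̂(x̄_st) = Σ W_h² (1 − n_h/N_h) s_h²/n_h, with W_h = N_h/N and N = 920:
  stratum 1: (40/920)²·(1 − 5/40)·5.09²/5 = 0.00857073
  stratum 2: (410/920)²·(1 − 63/410)·7.79²/63 = 0.161909
  stratum 3: (190/920)²·(1 − 32/190)·2.25²/32 = 0.00561113
  stratum 4: (120/920)²·(1 − 26/120)·5.54²/26 = 0.0157318
  stratum 5: (160/920)²·(1 − 17/160)·5.85²/17 = 0.0544181
V̂(x̄_st) = 0.246241
SE(x̄_st) = √0.246241 = 0.496227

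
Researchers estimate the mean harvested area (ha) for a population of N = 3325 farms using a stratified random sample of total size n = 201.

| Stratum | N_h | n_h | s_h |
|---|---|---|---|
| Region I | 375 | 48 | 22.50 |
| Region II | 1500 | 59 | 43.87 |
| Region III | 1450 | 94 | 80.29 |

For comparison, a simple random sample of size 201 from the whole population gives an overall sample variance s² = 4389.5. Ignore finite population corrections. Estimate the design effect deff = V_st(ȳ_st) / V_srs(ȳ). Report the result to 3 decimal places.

V̂(ȳ_st) = Σ W_h² s_h²/n_h, with W_h = N_h/N and N = 3325:
  stratum Region I: (375/3325)²·22.50²/48 = 0.134154
  stratum Region II: (1500/3325)²·43.87²/59 = 6.63869
  stratum Region III: (1450/3325)²·80.29²/94 = 13.0421
V_st = 19.815
V_srs = s²/n = 4389.5/201 = 21.8383
deff = V_st / V_srs = 19.815/21.8383 = 0.9073

deff ≈ 0.907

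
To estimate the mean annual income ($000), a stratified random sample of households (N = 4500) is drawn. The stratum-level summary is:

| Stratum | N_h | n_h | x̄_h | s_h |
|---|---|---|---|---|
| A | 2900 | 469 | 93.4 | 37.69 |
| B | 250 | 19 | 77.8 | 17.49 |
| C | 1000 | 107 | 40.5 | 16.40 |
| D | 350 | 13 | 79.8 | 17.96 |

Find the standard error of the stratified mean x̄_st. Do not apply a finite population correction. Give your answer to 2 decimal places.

V̂(x̄_st) = Σ W_h² s_h²/n_h, with W_h = N_h/N and N = 4500:
  stratum A: (2900/4500)²·37.69²/469 = 1.25791
  stratum B: (250/4500)²·17.49²/19 = 0.0496914
  stratum C: (1000/4500)²·16.40²/107 = 0.124131
  stratum D: (350/4500)²·17.96²/13 = 0.1501
V̂(x̄_st) = 1.58183
SE(x̄_st) = √1.58183 = 1.25771

SE(x̄_st) ≈ 1.26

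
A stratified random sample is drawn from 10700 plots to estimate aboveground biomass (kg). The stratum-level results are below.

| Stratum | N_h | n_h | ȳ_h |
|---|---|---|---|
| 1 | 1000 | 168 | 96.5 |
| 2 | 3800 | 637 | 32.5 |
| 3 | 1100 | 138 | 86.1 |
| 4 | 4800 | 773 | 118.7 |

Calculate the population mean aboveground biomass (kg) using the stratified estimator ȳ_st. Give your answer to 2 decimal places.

ȳ_st ≈ 82.66

N = Σ N_h = 10700. Stratum weights W_h = N_h/N.
ȳ_st = (1000·96.5 + 3800·32.5 + 1100·86.1 + 4800·118.7) / 10700 = 82.6607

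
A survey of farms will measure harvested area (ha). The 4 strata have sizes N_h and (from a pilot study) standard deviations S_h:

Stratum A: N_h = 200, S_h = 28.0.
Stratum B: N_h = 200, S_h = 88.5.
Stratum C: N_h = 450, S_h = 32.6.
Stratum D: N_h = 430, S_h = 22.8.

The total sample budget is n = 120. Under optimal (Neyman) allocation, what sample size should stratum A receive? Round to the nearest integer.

14

Neyman allocation: n_h = n · N_h S_h / Σ N_i S_i, with n = 120.
  stratum A: N_h·S_h = 200·28.0 = 5600.00
  stratum B: N_h·S_h = 200·88.5 = 17700.00
  stratum C: N_h·S_h = 450·32.6 = 14670.00
  stratum D: N_h·S_h = 430·22.8 = 9804.00
Σ N_h S_h = 47774.00
n for stratum A = 120·5600.00/47774.00 = 14.066 → 14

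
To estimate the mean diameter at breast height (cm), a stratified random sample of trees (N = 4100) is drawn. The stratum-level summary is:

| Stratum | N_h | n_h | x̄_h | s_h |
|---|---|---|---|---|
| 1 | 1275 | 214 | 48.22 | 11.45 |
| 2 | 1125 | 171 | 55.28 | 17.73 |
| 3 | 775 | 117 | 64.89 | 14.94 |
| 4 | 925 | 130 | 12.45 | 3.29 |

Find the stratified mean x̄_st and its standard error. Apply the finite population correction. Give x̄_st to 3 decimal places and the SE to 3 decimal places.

x̄_st ≈ 45.238, SE ≈ 0.478

x̄_st = Σ W_h x̄_h = (1275·48.22 + 1125·55.28 + 775·64.89 + 925·12.45)/4100 = 45.23817
V̂(x̄_st) = Σ W_h² (1 − n_h/N_h) s_h²/n_h, with W_h = N_h/N and N = 4100:
  stratum 1: (1275/4100)²·(1 − 214/1275)·11.45²/214 = 0.0493009
  stratum 2: (1125/4100)²·(1 − 171/1125)·17.73²/171 = 0.117369
  stratum 3: (775/4100)²·(1 − 117/775)·14.94²/117 = 0.0578729
  stratum 4: (925/4100)²·(1 − 130/925)·3.29²/130 = 0.00364242
V̂(x̄_st) = 0.228186
SE(x̄_st) = √0.228186 = 0.477688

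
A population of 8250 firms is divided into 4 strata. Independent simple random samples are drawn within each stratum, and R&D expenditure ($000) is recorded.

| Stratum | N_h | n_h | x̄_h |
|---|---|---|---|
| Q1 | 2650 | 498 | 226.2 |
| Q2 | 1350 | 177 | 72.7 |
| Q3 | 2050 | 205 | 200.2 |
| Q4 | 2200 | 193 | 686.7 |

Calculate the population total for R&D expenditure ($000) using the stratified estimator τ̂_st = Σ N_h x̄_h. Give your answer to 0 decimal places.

τ̂_st ≈ 2618725

τ̂_st = Σ N_h x̄_h = 2650·226.2 + 1350·72.7 + 2050·200.2 + 2200·686.7 = 2618725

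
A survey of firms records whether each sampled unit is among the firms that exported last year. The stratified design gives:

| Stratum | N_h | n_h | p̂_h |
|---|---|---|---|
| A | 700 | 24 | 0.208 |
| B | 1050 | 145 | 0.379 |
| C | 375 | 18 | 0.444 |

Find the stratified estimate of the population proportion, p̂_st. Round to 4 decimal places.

p̂_st ≈ 0.3341

N = 2125; stratum weights W_h = N_h/N.
p̂_st = Σ W_h p̂_h = (700·0.208 + 1050·0.379 + 375·0.444)/2125 = 0.33414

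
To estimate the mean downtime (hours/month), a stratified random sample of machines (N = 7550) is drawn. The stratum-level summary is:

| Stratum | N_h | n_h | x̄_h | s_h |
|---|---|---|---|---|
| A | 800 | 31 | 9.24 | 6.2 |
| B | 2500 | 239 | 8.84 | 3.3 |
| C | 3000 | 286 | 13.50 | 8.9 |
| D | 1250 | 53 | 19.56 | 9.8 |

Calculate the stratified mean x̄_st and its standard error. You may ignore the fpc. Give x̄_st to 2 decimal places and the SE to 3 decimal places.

x̄_st ≈ 12.51, SE ≈ 0.335

x̄_st = Σ W_h x̄_h = (800·9.24 + 2500·8.84 + 3000·13.50 + 1250·19.56)/7550 = 12.50887
V̂(x̄_st) = Σ W_h² s_h²/n_h, with W_h = N_h/N and N = 7550:
  stratum A: (800/7550)²·6.2²/31 = 0.0139222
  stratum B: (2500/7550)²·3.3²/239 = 0.00499593
  stratum C: (3000/7550)²·8.9²/286 = 0.0437283
  stratum D: (1250/7550)²·9.8²/53 = 0.0496709
V̂(x̄_st) = 0.112317
SE(x̄_st) = √0.112317 = 0.335138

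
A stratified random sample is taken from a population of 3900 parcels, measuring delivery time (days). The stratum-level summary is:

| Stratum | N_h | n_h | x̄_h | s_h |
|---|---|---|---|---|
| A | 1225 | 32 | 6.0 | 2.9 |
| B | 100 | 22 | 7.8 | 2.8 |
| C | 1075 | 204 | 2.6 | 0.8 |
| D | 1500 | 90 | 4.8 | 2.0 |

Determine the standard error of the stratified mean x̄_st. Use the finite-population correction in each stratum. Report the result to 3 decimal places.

SE(x̄_st) ≈ 0.178

V̂(x̄_st) = Σ W_h² (1 − n_h/N_h) s_h²/n_h, with W_h = N_h/N and N = 3900:
  stratum A: (1225/3900)²·(1 − 32/1225)·2.9²/32 = 0.0252519
  stratum B: (100/3900)²·(1 − 22/100)·2.8²/22 = 0.000182751
  stratum C: (1075/3900)²·(1 − 204/1075)·0.8²/204 = 0.000193129
  stratum D: (1500/3900)²·(1 − 90/1500)·2.0²/90 = 0.00618014
V̂(x̄_st) = 0.0318079
SE(x̄_st) = √0.0318079 = 0.178348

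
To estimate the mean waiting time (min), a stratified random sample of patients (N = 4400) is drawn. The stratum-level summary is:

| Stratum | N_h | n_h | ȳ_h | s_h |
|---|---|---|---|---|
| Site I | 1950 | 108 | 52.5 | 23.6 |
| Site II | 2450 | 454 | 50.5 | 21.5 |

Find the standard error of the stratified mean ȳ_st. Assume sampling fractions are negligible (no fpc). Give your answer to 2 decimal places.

V̂(ȳ_st) = Σ W_h² s_h²/n_h, with W_h = N_h/N and N = 4400:
  stratum Site I: (1950/4400)²·23.6²/108 = 1.01289
  stratum Site II: (2450/4400)²·21.5²/454 = 0.315681
V̂(ȳ_st) = 1.32857
SE(ȳ_st) = √1.32857 = 1.15264

SE(ȳ_st) ≈ 1.15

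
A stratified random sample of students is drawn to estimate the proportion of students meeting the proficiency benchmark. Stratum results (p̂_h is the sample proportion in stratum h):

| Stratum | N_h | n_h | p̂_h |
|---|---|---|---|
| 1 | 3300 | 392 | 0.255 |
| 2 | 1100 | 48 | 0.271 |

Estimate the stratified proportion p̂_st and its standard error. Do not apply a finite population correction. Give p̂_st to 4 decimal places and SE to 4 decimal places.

N = 4400; stratum weights W_h = N_h/N.
p̂_st = Σ W_h p̂_h = (3300·0.255 + 1100·0.271)/4400 = 0.25900
V̂(p̂_st) = Σ W_h² p̂_h(1−p̂_h)/(n_h−1):
  stratum 1: (3300/4400)²·0.255·0.745/391 = 0.000273302
  stratum 2: (1100/4400)²·0.271·0.729/47 = 0.000262711
V̂(p̂_st) = 0.000536013; SE = √V̂ = 0.023152

p̂_st ≈ 0.2590, SE ≈ 0.0232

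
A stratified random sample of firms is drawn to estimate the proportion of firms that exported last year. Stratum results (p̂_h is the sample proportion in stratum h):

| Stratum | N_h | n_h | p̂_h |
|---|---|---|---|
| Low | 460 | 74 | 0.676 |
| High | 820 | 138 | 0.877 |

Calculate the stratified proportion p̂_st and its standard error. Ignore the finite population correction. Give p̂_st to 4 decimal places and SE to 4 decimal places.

N = 1280; stratum weights W_h = N_h/N.
p̂_st = Σ W_h p̂_h = (460·0.676 + 820·0.877)/1280 = 0.80477
V̂(p̂_st) = Σ W_h² p̂_h(1−p̂_h)/(n_h−1):
  stratum Low: (460/1280)²·0.676·0.324/73 = 0.000387494
  stratum High: (820/1280)²·0.877·0.123/137 = 0.000323141
V̂(p̂_st) = 0.000710635; SE = √V̂ = 0.0266577

p̂_st ≈ 0.8048, SE ≈ 0.0267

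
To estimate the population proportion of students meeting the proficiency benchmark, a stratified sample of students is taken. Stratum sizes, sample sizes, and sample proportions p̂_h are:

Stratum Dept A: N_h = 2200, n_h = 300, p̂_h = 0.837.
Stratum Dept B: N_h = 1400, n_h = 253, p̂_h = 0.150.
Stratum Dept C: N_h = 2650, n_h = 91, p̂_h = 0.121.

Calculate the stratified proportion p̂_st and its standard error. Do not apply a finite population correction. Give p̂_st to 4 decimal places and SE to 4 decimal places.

N = 6250; stratum weights W_h = N_h/N.
p̂_st = Σ W_h p̂_h = (2200·0.837 + 1400·0.150 + 2650·0.121)/6250 = 0.37953
V̂(p̂_st) = Σ W_h² p̂_h(1−p̂_h)/(n_h−1):
  stratum Dept A: (2200/6250)²·0.837·0.163/299 = 5.65363e-05
  stratum Dept B: (1400/6250)²·0.150·0.850/252 = 2.53867e-05
  stratum Dept C: (2650/6250)²·0.121·0.879/90 = 0.000212453
V̂(p̂_st) = 0.000294376; SE = √V̂ = 0.0171574

p̂_st ≈ 0.3795, SE ≈ 0.0172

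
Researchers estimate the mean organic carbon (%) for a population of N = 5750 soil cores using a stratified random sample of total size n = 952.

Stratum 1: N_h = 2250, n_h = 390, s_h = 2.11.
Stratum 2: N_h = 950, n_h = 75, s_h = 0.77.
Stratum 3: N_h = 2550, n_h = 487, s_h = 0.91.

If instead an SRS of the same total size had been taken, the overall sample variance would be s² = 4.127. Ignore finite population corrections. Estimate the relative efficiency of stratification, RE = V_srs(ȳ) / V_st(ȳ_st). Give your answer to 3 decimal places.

V̂(ȳ_st) = Σ W_h² s_h²/n_h, with W_h = N_h/N and N = 5750:
  stratum 1: (2250/5750)²·2.11²/390 = 0.00174795
  stratum 2: (950/5750)²·0.77²/75 = 0.00021579
  stratum 3: (2550/5750)²·0.91²/487 = 0.000334425
V_st = 0.00229817
V_srs = s²/n = 4.127/952 = 0.00433508
Relative efficiency = V_srs / V_st = 0.00433508/0.00229817 = 1.8863

RE ≈ 1.886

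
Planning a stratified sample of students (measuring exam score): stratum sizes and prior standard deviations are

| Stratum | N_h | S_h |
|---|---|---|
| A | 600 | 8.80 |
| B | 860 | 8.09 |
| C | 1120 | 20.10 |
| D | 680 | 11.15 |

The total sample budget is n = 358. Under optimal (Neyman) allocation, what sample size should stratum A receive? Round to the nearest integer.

45

Neyman allocation: n_h = n · N_h S_h / Σ N_i S_i, with n = 358.
  stratum A: N_h·S_h = 600·8.80 = 5280.00
  stratum B: N_h·S_h = 860·8.09 = 6957.40
  stratum C: N_h·S_h = 1120·20.10 = 22512.00
  stratum D: N_h·S_h = 680·11.15 = 7582.00
Σ N_h S_h = 42331.40
n for stratum A = 358·5280.00/42331.40 = 44.653 → 45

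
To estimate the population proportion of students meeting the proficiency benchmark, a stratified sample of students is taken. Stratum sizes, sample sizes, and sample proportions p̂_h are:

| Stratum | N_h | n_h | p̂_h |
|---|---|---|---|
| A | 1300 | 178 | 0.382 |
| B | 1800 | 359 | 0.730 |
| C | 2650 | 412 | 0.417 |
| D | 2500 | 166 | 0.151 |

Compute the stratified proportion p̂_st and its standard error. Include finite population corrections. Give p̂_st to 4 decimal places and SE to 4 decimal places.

N = 8250; stratum weights W_h = N_h/N.
p̂_st = Σ W_h p̂_h = (1300·0.382 + 1800·0.730 + 2650·0.417 + 2500·0.151)/8250 = 0.39917
V̂(p̂_st) = Σ W_h² (1 − n_h/N_h) p̂_h(1−p̂_h)/(n_h−1):
  stratum A: (1300/8250)²·(1 − 178/1300)·0.382·0.618/177 = 2.85829e-05
  stratum B: (1800/8250)²·(1 − 359/1800)·0.730·0.270/358 = 2.09813e-05
  stratum C: (2650/8250)²·(1 − 412/2650)·0.417·0.583/411 = 5.1542e-05
  stratum D: (2500/8250)²·(1 − 166/2500)·0.151·0.849/165 = 6.66091e-05
V̂(p̂_st) = 0.000167715; SE = √V̂ = 0.0129505

p̂_st ≈ 0.3992, SE ≈ 0.0130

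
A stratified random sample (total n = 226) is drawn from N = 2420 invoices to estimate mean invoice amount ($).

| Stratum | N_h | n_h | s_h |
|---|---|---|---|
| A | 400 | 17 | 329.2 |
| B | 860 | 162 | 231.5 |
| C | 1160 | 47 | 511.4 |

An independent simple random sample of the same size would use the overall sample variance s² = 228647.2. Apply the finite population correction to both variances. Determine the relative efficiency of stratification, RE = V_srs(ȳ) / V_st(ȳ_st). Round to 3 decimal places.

V̂(ȳ_st) = Σ W_h² (1 − n_h/N_h) s_h²/n_h, with W_h = N_h/N and N = 2420:
  stratum A: (400/2420)²·(1 − 17/400)·329.2²/17 = 166.763
  stratum B: (860/2420)²·(1 − 162/860)·231.5²/162 = 33.9086
  stratum C: (1160/2420)²·(1 − 47/1160)·511.4²/47 = 1226.72
V_st = 1427.39
V_srs = (1 − 226/2420)·228647.2/226 = 917.231
Relative efficiency = V_srs / V_st = 917.231/1427.39 = 0.6426

RE ≈ 0.643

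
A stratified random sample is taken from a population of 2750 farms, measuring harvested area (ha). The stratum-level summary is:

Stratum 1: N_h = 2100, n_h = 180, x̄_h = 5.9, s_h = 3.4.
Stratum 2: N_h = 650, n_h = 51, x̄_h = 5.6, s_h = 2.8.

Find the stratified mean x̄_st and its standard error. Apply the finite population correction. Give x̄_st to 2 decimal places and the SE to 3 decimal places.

x̄_st = Σ W_h x̄_h = (2100·5.9 + 650·5.6)/2750 = 5.82909
V̂(x̄_st) = Σ W_h² (1 − n_h/N_h) s_h²/n_h, with W_h = N_h/N and N = 2750:
  stratum 1: (2100/2750)²·(1 − 180/2100)·3.4²/180 = 0.0342405
  stratum 2: (650/2750)²·(1 − 51/650)·2.8²/51 = 0.00791445
V̂(x̄_st) = 0.042155
SE(x̄_st) = √0.042155 = 0.205317

x̄_st ≈ 5.83, SE ≈ 0.205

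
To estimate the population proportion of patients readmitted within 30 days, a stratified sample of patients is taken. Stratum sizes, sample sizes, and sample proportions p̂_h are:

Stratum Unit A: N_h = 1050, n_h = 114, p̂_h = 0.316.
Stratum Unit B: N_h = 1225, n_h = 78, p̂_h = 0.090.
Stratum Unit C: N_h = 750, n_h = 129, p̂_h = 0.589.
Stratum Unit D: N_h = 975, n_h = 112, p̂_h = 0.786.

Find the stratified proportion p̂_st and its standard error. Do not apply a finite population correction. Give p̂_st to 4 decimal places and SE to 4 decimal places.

N = 4000; stratum weights W_h = N_h/N.
p̂_st = Σ W_h p̂_h = (1050·0.316 + 1225·0.090 + 750·0.589 + 975·0.786)/4000 = 0.41254
V̂(p̂_st) = Σ W_h² p̂_h(1−p̂_h)/(n_h−1):
  stratum Unit A: (1050/4000)²·0.316·0.684/113 = 0.000131802
  stratum Unit B: (1225/4000)²·0.090·0.910/77 = 9.97575e-05
  stratum Unit C: (750/4000)²·0.589·0.411/128 = 6.6489e-05
  stratum Unit D: (975/4000)²·0.786·0.214/111 = 9.00332e-05
V̂(p̂_st) = 0.000388082; SE = √V̂ = 0.0196998

p̂_st ≈ 0.4125, SE ≈ 0.0197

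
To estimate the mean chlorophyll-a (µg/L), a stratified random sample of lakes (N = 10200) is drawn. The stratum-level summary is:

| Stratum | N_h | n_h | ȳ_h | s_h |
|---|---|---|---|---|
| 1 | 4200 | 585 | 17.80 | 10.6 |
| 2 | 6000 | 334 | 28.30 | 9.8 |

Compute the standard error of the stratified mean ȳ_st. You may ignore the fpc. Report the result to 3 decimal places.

SE(ȳ_st) ≈ 0.363

V̂(ȳ_st) = Σ W_h² s_h²/n_h, with W_h = N_h/N and N = 10200:
  stratum 1: (4200/10200)²·10.6²/585 = 0.0325652
  stratum 2: (6000/10200)²·9.8²/334 = 0.0994965
V̂(ȳ_st) = 0.132062
SE(ȳ_st) = √0.132062 = 0.363403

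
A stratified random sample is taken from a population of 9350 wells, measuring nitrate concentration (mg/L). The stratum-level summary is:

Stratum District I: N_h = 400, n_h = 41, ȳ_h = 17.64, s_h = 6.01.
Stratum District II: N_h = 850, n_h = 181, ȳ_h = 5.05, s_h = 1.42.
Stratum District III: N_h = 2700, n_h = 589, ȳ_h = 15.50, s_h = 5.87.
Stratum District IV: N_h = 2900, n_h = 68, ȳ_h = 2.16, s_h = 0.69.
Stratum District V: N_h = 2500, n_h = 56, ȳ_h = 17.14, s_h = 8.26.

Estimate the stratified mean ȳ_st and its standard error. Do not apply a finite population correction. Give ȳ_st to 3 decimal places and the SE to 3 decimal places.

ȳ_st = Σ W_h ȳ_h = (400·17.64 + 850·5.05 + 2700·15.50 + 2900·2.16 + 2500·17.14)/9350 = 10.94251
V̂(ȳ_st) = Σ W_h² s_h²/n_h, with W_h = N_h/N and N = 9350:
  stratum District I: (400/9350)²·6.01²/41 = 0.00161236
  stratum District II: (850/9350)²·1.42²/181 = 9.20689e-05
  stratum District III: (2700/9350)²·5.87²/589 = 0.00487826
  stratum District IV: (2900/9350)²·0.69²/68 = 0.000673538
  stratum District V: (2500/9350)²·8.26²/56 = 0.0871021
V̂(ȳ_st) = 0.0943584
SE(ȳ_st) = √0.0943584 = 0.307178

ȳ_st ≈ 10.943, SE ≈ 0.307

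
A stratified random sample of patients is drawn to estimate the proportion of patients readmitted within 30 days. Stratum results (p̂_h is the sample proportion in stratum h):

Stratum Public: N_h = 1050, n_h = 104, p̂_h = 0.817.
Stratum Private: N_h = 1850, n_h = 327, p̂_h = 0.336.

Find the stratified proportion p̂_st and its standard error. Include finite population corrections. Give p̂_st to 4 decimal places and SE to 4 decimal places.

p̂_st ≈ 0.5102, SE ≈ 0.0200

N = 2900; stratum weights W_h = N_h/N.
p̂_st = Σ W_h p̂_h = (1050·0.817 + 1850·0.336)/2900 = 0.51016
V̂(p̂_st) = Σ W_h² (1 − n_h/N_h) p̂_h(1−p̂_h)/(n_h−1):
  stratum Public: (1050/2900)²·(1 − 104/1050)·0.817·0.183/103 = 0.000171443
  stratum Private: (1850/2900)²·(1 − 327/1850)·0.336·0.664/326 = 0.00022928
V̂(p̂_st) = 0.000400723; SE = √V̂ = 0.0200181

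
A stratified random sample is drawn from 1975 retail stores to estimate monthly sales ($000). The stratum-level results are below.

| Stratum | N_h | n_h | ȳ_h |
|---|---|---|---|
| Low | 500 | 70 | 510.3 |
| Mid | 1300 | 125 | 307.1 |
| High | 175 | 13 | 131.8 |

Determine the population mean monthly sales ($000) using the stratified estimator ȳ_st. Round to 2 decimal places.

ȳ_st ≈ 343.01

N = Σ N_h = 1975. Stratum weights W_h = N_h/N.
ȳ_st = (500·510.3 + 1300·307.1 + 175·131.8) / 1975 = 343.0101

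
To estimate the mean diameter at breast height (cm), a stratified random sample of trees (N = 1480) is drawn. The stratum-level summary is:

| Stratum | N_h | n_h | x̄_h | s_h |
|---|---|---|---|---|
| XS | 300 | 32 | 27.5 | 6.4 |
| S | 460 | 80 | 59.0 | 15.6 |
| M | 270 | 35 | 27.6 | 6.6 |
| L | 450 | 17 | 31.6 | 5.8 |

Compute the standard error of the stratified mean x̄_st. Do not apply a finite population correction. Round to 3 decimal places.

V̂(x̄_st) = Σ W_h² s_h²/n_h, with W_h = N_h/N and N = 1480:
  stratum XS: (300/1480)²·6.4²/32 = 0.0525931
  stratum S: (460/1480)²·15.6²/80 = 0.293867
  stratum M: (270/1480)²·6.6²/35 = 0.0414213
  stratum L: (450/1480)²·5.8²/17 = 0.18294
V̂(x̄_st) = 0.570822
SE(x̄_st) = √0.570822 = 0.755528

SE(x̄_st) ≈ 0.756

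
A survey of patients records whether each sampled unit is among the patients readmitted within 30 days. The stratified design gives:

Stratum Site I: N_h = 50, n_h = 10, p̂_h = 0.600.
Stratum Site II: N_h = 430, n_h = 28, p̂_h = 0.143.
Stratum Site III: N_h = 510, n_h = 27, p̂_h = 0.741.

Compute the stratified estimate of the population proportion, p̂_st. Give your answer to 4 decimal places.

p̂_st ≈ 0.4741

N = 990; stratum weights W_h = N_h/N.
p̂_st = Σ W_h p̂_h = (50·0.600 + 430·0.143 + 510·0.741)/990 = 0.47414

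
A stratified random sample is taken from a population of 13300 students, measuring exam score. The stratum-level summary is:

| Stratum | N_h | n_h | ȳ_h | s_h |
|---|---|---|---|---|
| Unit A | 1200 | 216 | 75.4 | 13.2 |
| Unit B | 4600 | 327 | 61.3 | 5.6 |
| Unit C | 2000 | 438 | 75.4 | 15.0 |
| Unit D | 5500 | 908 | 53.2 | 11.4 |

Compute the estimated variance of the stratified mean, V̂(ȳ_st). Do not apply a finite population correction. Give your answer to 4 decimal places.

V̂(ȳ_st) = Σ W_h² s_h²/n_h, with W_h = N_h/N and N = 13300:
  stratum Unit A: (1200/13300)²·13.2²/216 = 0.00656679
  stratum Unit B: (4600/13300)²·5.6²/327 = 0.011472
  stratum Unit C: (2000/13300)²·15.0²/438 = 0.0116162
  stratum Unit D: (5500/13300)²·11.4²/908 = 0.0244763
V̂(ȳ_st) = 0.0541314

V̂(ȳ_st) ≈ 0.0541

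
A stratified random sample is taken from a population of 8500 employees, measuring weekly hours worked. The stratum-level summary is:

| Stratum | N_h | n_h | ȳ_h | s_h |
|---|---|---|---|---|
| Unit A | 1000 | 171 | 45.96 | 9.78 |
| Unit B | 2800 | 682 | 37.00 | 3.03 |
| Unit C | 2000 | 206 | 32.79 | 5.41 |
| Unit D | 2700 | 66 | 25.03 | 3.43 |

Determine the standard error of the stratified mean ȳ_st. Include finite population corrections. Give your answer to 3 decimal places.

V̂(ȳ_st) = Σ W_h² (1 − n_h/N_h) s_h²/n_h, with W_h = N_h/N and N = 8500:
  stratum Unit A: (1000/8500)²·(1 − 171/1000)·9.78²/171 = 0.00641798
  stratum Unit B: (2800/8500)²·(1 − 682/2800)·3.03²/682 = 0.00110496
  stratum Unit C: (2000/8500)²·(1 − 206/2000)·5.41²/206 = 0.00705573
  stratum Unit D: (2700/8500)²·(1 − 66/2700)·3.43²/66 = 0.0175463
V̂(ȳ_st) = 0.032125
SE(ȳ_st) = √0.032125 = 0.179234

SE(ȳ_st) ≈ 0.179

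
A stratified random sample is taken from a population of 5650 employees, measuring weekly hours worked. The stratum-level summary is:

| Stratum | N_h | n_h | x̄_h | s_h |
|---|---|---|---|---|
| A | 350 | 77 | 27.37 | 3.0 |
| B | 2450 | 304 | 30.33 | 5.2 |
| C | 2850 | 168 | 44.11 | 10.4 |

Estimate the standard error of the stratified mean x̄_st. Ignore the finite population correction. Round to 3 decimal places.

SE(x̄_st) ≈ 0.425

V̂(x̄_st) = Σ W_h² s_h²/n_h, with W_h = N_h/N and N = 5650:
  stratum A: (350/5650)²·3.0²/77 = 0.000448529
  stratum B: (2450/5650)²·5.2²/304 = 0.0167251
  stratum C: (2850/5650)²·10.4²/168 = 0.163814
V̂(x̄_st) = 0.180987
SE(x̄_st) = √0.180987 = 0.425426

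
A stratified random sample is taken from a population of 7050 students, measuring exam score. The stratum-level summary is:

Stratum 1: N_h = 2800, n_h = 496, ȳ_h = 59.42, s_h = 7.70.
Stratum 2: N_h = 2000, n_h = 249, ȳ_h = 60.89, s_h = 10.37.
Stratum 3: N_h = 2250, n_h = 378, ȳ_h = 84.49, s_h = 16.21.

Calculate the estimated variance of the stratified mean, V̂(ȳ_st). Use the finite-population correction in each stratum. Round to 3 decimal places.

V̂(ȳ_st) ≈ 0.105

V̂(ȳ_st) = Σ W_h² (1 − n_h/N_h) s_h²/n_h, with W_h = N_h/N and N = 7050:
  stratum 1: (2800/7050)²·(1 − 496/2800)·7.70²/496 = 0.0155154
  stratum 2: (2000/7050)²·(1 − 249/2000)·10.37²/249 = 0.0304296
  stratum 3: (2250/7050)²·(1 − 378/2250)·16.21²/378 = 0.0589094
V̂(ȳ_st) = 0.104854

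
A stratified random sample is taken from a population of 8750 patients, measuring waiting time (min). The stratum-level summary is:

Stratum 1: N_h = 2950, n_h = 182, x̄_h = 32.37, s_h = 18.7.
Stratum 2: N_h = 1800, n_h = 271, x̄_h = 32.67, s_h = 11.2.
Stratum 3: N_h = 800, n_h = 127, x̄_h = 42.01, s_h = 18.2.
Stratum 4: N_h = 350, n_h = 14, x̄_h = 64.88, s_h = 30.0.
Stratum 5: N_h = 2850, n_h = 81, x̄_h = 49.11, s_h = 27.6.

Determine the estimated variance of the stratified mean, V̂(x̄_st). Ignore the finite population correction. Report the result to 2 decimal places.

V̂(x̄_st) ≈ 1.36

V̂(x̄_st) = Σ W_h² s_h²/n_h, with W_h = N_h/N and N = 8750:
  stratum 1: (2950/8750)²·18.7²/182 = 0.218394
  stratum 2: (1800/8750)²·11.2²/271 = 0.0195883
  stratum 3: (800/8750)²·18.2²/127 = 0.0218023
  stratum 4: (350/8750)²·30.0²/14 = 0.102857
  stratum 5: (2850/8750)²·27.6²/81 = 0.997716
V̂(x̄_st) = 1.36036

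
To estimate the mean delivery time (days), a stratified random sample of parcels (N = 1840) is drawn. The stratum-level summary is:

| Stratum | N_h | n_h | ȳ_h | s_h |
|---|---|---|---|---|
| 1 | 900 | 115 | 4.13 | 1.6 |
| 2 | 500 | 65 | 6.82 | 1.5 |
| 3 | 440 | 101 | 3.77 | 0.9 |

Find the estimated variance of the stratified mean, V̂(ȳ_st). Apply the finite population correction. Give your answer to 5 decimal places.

V̂(ȳ_st) ≈ 0.00722

V̂(ȳ_st) = Σ W_h² (1 − n_h/N_h) s_h²/n_h, with W_h = N_h/N and N = 1840:
  stratum 1: (900/1840)²·(1 − 115/900)·1.6²/115 = 0.00464535
  stratum 2: (500/1840)²·(1 − 65/500)·1.5²/65 = 0.00222378
  stratum 3: (440/1840)²·(1 − 101/440)·0.9²/101 = 0.00035333
V̂(ȳ_st) = 0.00722247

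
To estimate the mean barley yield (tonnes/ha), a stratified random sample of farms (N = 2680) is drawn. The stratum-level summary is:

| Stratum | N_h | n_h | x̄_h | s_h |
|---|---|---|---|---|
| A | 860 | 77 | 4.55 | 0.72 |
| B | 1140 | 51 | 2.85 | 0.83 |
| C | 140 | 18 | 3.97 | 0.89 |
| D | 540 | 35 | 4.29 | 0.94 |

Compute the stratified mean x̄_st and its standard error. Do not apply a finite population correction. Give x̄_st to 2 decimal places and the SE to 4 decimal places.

x̄_st = Σ W_h x̄_h = (860·4.55 + 1140·2.85 + 140·3.97 + 540·4.29)/2680 = 3.74418
V̂(x̄_st) = Σ W_h² s_h²/n_h, with W_h = N_h/N and N = 2680:
  stratum A: (860/2680)²·0.72²/77 = 0.000693269
  stratum B: (1140/2680)²·0.83²/51 = 0.00244414
  stratum C: (140/2680)²·0.89²/18 = 0.000120086
  stratum D: (540/2680)²·0.94²/35 = 0.00102496
V̂(x̄_st) = 0.00428245
SE(x̄_st) = √0.00428245 = 0.0654404

x̄_st ≈ 3.74, SE ≈ 0.0654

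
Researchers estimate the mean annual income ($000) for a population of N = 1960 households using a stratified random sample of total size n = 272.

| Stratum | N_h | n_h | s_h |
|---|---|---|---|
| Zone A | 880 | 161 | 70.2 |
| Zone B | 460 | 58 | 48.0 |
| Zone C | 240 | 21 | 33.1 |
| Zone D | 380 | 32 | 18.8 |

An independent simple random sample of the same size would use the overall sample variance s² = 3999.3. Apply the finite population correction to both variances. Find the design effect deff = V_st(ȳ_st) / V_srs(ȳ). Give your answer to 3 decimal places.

V̂(ȳ_st) = Σ W_h² (1 − n_h/N_h) s_h²/n_h, with W_h = N_h/N and N = 1960:
  stratum Zone A: (880/1960)²·(1 − 161/880)·70.2²/161 = 5.04136
  stratum Zone B: (460/1960)²·(1 − 58/460)·48.0²/58 = 1.91217
  stratum Zone C: (240/1960)²·(1 − 21/240)·33.1²/21 = 0.713806
  stratum Zone D: (380/1960)²·(1 − 32/380)·18.8²/32 = 0.380204
V_st = 8.04754
V_srs = (1 − 272/1960)·3999.3/272 = 12.6628
deff = V_st / V_srs = 8.04754/12.6628 = 0.6355

deff ≈ 0.636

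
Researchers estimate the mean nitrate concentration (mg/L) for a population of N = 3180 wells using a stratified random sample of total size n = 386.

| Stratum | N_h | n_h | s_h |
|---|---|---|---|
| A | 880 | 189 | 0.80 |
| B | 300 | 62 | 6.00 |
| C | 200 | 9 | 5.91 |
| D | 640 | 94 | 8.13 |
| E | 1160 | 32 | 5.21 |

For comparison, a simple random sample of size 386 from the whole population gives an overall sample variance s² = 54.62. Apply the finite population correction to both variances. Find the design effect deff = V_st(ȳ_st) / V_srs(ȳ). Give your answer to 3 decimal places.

V̂(ȳ_st) = Σ W_h² (1 − n_h/N_h) s_h²/n_h, with W_h = N_h/N and N = 3180:
  stratum A: (880/3180)²·(1 − 189/880)·0.80²/189 = 0.000203622
  stratum B: (300/3180)²·(1 − 62/300)·6.00²/62 = 0.00409973
  stratum C: (200/3180)²·(1 − 9/200)·5.91²/9 = 0.0146603
  stratum D: (640/3180)²·(1 − 94/640)·8.13²/94 = 0.0242981
  stratum E: (1160/3180)²·(1 − 32/1160)·5.21²/32 = 0.109759
V_st = 0.15302
V_srs = (1 − 386/3180)·54.62/386 = 0.124326
deff = V_st / V_srs = 0.15302/0.124326 = 1.2308

deff ≈ 1.231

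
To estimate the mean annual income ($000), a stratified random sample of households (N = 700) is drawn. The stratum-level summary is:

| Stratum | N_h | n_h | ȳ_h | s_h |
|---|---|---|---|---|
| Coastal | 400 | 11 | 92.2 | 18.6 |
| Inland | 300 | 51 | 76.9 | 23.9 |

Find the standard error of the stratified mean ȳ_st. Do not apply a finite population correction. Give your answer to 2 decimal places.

SE(ȳ_st) ≈ 3.51

V̂(ȳ_st) = Σ W_h² s_h²/n_h, with W_h = N_h/N and N = 700:
  stratum Coastal: (400/700)²·18.6²/11 = 10.2697
  stratum Inland: (300/700)²·23.9²/51 = 2.05718
V̂(ȳ_st) = 12.3269
SE(ȳ_st) = √12.3269 = 3.51096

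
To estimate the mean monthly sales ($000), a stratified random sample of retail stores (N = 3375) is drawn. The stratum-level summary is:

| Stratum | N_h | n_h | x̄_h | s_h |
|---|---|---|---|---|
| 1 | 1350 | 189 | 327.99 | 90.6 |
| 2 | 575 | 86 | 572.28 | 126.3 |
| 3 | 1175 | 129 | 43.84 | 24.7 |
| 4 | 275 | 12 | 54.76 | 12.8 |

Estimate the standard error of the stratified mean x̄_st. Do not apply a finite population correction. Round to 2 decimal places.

V̂(x̄_st) = Σ W_h² s_h²/n_h, with W_h = N_h/N and N = 3375:
  stratum 1: (1350/3375)²·90.6²/189 = 6.94888
  stratum 2: (575/3375)²·126.3²/86 = 5.38389
  stratum 3: (1175/3375)²·24.7²/129 = 0.573235
  stratum 4: (275/3375)²·12.8²/12 = 0.0906476
V̂(x̄_st) = 12.9967
SE(x̄_st) = √12.9967 = 3.60509

SE(x̄_st) ≈ 3.61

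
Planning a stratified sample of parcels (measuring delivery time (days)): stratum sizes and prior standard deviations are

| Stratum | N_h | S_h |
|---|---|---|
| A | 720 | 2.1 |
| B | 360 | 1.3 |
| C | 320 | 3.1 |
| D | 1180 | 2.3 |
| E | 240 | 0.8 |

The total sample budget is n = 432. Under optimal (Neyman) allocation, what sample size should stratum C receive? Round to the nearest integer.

73

Neyman allocation: n_h = n · N_h S_h / Σ N_i S_i, with n = 432.
  stratum A: N_h·S_h = 720·2.1 = 1512.00
  stratum B: N_h·S_h = 360·1.3 = 468.00
  stratum C: N_h·S_h = 320·3.1 = 992.00
  stratum D: N_h·S_h = 1180·2.3 = 2714.00
  stratum E: N_h·S_h = 240·0.8 = 192.00
Σ N_h S_h = 5878.00
n for stratum C = 432·992.00/5878.00 = 72.906 → 73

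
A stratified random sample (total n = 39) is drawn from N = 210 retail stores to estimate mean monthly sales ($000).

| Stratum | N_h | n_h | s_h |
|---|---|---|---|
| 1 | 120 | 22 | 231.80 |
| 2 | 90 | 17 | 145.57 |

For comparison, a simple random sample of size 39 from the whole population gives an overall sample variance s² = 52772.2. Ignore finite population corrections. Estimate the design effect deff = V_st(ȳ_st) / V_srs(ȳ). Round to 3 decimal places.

V̂(ȳ_st) = Σ W_h² s_h²/n_h, with W_h = N_h/N and N = 210:
  stratum 1: (120/210)²·231.80²/22 = 797.495
  stratum 2: (90/210)²·145.57²/17 = 228.95
V_st = 1026.45
V_srs = s²/n = 52772.2/39 = 1353.13
deff = V_st / V_srs = 1026.45/1353.13 = 0.7586

deff ≈ 0.759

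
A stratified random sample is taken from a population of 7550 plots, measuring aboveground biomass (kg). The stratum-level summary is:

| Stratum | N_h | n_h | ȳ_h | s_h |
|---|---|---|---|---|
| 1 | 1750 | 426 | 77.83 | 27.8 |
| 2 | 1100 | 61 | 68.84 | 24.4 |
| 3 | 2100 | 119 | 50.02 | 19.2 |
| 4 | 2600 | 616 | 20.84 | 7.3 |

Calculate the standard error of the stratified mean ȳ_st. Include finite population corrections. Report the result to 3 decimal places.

V̂(ȳ_st) = Σ W_h² (1 − n_h/N_h) s_h²/n_h, with W_h = N_h/N and N = 7550:
  stratum 1: (1750/7550)²·(1 − 426/1750)·27.8²/426 = 0.0737415
  stratum 2: (1100/7550)²·(1 − 61/1100)·24.4²/61 = 0.195688
  stratum 3: (2100/7550)²·(1 − 119/2100)·19.2²/119 = 0.226082
  stratum 4: (2600/7550)²·(1 − 616/2600)·7.3²/616 = 0.00782864
V̂(ȳ_st) = 0.50334
SE(ȳ_st) = √0.50334 = 0.709464

SE(ȳ_st) ≈ 0.709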